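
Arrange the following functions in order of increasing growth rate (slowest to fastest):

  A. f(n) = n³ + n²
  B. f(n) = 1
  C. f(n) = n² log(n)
B < C < A

Comparing growth rates:
B = 1 is O(1)
C = n² log(n) is O(n² log n)
A = n³ + n² is O(n³)

Therefore, the order from slowest to fastest is: B < C < A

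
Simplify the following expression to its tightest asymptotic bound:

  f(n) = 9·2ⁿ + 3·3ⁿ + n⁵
Θ(3ⁿ)

Order the terms by growth rate: n⁵ ≺ 9·2ⁿ ≺ 3·3ⁿ.
The fastest-growing term 3·3ⁿ dominates as n → ∞; dropping its constant factor gives Θ(3ⁿ).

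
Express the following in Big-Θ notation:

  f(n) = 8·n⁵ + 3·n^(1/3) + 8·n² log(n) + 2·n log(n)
Θ(n⁵)

Order the terms by growth rate: 3·n^(1/3) ≺ 2·n log(n) ≺ 8·n² log(n) ≺ 8·n⁵.
The fastest-growing term 8·n⁵ dominates as n → ∞; dropping its constant factor gives Θ(n⁵).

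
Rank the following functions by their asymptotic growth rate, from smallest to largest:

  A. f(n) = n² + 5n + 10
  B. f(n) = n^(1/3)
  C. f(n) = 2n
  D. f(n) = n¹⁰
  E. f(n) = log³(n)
E < B < C < A < D

Comparing growth rates:
E = log³(n) is O(log³ n)
B = n^(1/3) is O(n^(1/3))
C = 2n is O(n)
A = n² + 5n + 10 is O(n²)
D = n¹⁰ is O(n¹⁰)

Therefore, the order from slowest to fastest is: E < B < C < A < D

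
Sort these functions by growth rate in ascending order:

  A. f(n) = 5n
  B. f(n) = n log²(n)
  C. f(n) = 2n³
A < B < C

Comparing growth rates:
A = 5n is O(n)
B = n log²(n) is O(n log² n)
C = 2n³ is O(n³)

Therefore, the order from slowest to fastest is: A < B < C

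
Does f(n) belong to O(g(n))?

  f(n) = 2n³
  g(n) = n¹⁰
True

f(n) = 2n³ is O(n³), and g(n) = n¹⁰ is O(n¹⁰).
Since O(n³) ⊆ O(n¹⁰) (f grows no faster than g), f(n) = O(g(n)) is true.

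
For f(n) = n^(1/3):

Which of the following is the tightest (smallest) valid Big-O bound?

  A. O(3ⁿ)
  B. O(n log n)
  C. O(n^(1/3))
C

f(n) = n^(1/3) is O(n^(1/3)).
All listed options are valid Big-O bounds (upper bounds),
but O(n^(1/3)) is the tightest (smallest valid bound).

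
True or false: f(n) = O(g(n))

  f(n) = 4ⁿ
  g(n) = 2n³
False

f(n) = 4ⁿ is O(4ⁿ), and g(n) = 2n³ is O(n³).
Since O(4ⁿ) grows faster than O(n³), f(n) = O(g(n)) is false.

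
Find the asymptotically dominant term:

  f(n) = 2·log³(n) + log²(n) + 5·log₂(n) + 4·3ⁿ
4·3ⁿ

Looking at each term:
  - 2·log³(n) is O(log³ n)
  - log²(n) is O(log² n)
  - 5·log₂(n) is O(log n)
  - 4·3ⁿ is O(3ⁿ)

The term 4·3ⁿ (O(3ⁿ)) grows fastest and dominates all others.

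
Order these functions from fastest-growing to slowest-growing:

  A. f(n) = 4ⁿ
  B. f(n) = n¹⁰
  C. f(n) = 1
A > B > C

Comparing growth rates:
A = 4ⁿ is O(4ⁿ)
B = n¹⁰ is O(n¹⁰)
C = 1 is O(1)

Therefore, the order from fastest to slowest is: A > B > C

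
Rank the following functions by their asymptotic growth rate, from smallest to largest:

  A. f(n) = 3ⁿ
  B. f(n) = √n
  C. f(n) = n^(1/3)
C < B < A

Comparing growth rates:
C = n^(1/3) is O(n^(1/3))
B = √n is O(√n)
A = 3ⁿ is O(3ⁿ)

Therefore, the order from slowest to fastest is: C < B < A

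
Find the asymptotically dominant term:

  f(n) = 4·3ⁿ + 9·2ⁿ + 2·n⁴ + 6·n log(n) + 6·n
4·3ⁿ

Looking at each term:
  - 4·3ⁿ is O(3ⁿ)
  - 9·2ⁿ is O(2ⁿ)
  - 2·n⁴ is O(n⁴)
  - 6·n log(n) is O(n log n)
  - 6·n is O(n)

The term 4·3ⁿ (O(3ⁿ)) grows fastest and dominates all others.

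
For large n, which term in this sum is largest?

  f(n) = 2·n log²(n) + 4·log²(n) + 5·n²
5·n²

Looking at each term:
  - 2·n log²(n) is O(n log² n)
  - 4·log²(n) is O(log² n)
  - 5·n² is O(n²)

The term 5·n² (O(n²)) grows fastest and dominates all others.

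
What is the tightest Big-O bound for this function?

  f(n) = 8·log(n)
O(log n)

The dominant term in 8·log(n) is 8·log(n), which is Θ(log n).
Constants are absorbed, so the tightest bound is O(log n).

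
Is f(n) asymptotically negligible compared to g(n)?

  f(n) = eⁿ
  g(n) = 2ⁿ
False

f(n) = eⁿ is O(eⁿ), and g(n) = 2ⁿ is O(2ⁿ).
Since O(eⁿ) grows faster than or equal to O(2ⁿ), f(n) = o(g(n)) is false.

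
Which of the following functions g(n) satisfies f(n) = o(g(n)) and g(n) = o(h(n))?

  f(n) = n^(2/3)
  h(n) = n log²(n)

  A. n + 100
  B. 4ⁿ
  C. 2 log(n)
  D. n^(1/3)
A

We need g(n) with n^(2/3) = o(g(n)) and g(n) = o(n log²(n)), i.e. O(n^(2/3)) ≺ g ≺ O(n log² n).
Check each option:
  A. n + 100 — O(n) is strictly between O(n^(2/3)) and O(n log² n) ✓
  B. 4ⁿ — O(4ⁿ) does not grow strictly slower than h(n)
  C. 2 log(n) — O(log n) does not grow strictly faster than f(n)
  D. n^(1/3) — O(n^(1/3)) does not grow strictly faster than f(n)

Only option A (n + 100) lies strictly between.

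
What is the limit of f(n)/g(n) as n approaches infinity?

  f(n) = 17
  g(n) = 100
17/100

Since 17 and 100 have the same growth rate (O(1)),
the ratio converges to a constant: 17/100.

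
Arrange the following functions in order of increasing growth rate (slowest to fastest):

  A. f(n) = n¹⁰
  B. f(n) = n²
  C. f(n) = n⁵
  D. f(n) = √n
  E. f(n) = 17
E < D < B < C < A

Comparing growth rates:
E = 17 is O(1)
D = √n is O(√n)
B = n² is O(n²)
C = n⁵ is O(n⁵)
A = n¹⁰ is O(n¹⁰)

Therefore, the order from slowest to fastest is: E < D < B < C < A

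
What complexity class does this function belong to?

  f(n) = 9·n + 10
O(n)

The dominant term in 9·n + 10 is 9·n, which is Θ(n).
Lower-order terms (10) are asymptotically negligible.
Constants are absorbed, so the tightest bound is O(n).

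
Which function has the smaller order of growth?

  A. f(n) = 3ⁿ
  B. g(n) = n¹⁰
B

f(n) = 3ⁿ is O(3ⁿ), while g(n) = n¹⁰ is O(n¹⁰).
Since O(n¹⁰) grows slower than O(3ⁿ), g(n) is dominated.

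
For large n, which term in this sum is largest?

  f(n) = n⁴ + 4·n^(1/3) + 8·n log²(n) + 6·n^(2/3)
n⁴

Looking at each term:
  - n⁴ is O(n⁴)
  - 4·n^(1/3) is O(n^(1/3))
  - 8·n log²(n) is O(n log² n)
  - 6·n^(2/3) is O(n^(2/3))

The term n⁴ (O(n⁴)) grows fastest and dominates all others.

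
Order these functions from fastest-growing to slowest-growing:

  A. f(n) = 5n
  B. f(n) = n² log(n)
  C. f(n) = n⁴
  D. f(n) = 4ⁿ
D > C > B > A

Comparing growth rates:
D = 4ⁿ is O(4ⁿ)
C = n⁴ is O(n⁴)
B = n² log(n) is O(n² log n)
A = 5n is O(n)

Therefore, the order from fastest to slowest is: D > C > B > A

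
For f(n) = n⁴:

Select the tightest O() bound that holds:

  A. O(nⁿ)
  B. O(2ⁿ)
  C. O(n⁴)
C

f(n) = n⁴ is O(n⁴).
All listed options are valid Big-O bounds (upper bounds),
but O(n⁴) is the tightest (smallest valid bound).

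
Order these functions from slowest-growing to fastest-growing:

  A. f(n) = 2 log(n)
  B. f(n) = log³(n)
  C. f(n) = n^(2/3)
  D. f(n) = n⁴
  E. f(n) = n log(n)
A < B < C < E < D

Comparing growth rates:
A = 2 log(n) is O(log n)
B = log³(n) is O(log³ n)
C = n^(2/3) is O(n^(2/3))
E = n log(n) is O(n log n)
D = n⁴ is O(n⁴)

Therefore, the order from slowest to fastest is: A < B < C < E < D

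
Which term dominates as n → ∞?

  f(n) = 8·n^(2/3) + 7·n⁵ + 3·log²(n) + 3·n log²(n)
7·n⁵

Looking at each term:
  - 8·n^(2/3) is O(n^(2/3))
  - 7·n⁵ is O(n⁵)
  - 3·log²(n) is O(log² n)
  - 3·n log²(n) is O(n log² n)

The term 7·n⁵ (O(n⁵)) grows fastest and dominates all others.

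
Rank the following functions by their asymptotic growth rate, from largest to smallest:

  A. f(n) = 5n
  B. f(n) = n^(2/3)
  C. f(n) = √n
A > B > C

Comparing growth rates:
A = 5n is O(n)
B = n^(2/3) is O(n^(2/3))
C = √n is O(√n)

Therefore, the order from fastest to slowest is: A > B > C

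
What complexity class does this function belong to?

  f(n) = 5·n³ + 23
O(n³)

The dominant term in 5·n³ + 23 is 5·n³, which is Θ(n³).
Lower-order terms (23) are asymptotically negligible.
Constants are absorbed, so the tightest bound is O(n³).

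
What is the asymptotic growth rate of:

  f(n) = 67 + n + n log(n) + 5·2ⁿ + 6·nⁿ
Θ(nⁿ)

Order the terms by growth rate: 67 ≺ n ≺ n log(n) ≺ 5·2ⁿ ≺ 6·nⁿ.
The fastest-growing term 6·nⁿ dominates as n → ∞; dropping its constant factor gives Θ(nⁿ).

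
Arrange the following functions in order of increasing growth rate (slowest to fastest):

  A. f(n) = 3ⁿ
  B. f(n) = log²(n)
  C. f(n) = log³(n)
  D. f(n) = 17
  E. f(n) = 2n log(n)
D < B < C < E < A

Comparing growth rates:
D = 17 is O(1)
B = log²(n) is O(log² n)
C = log³(n) is O(log³ n)
E = 2n log(n) is O(n log n)
A = 3ⁿ is O(3ⁿ)

Therefore, the order from slowest to fastest is: D < B < C < E < A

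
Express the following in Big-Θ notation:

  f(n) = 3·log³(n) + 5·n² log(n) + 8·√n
Θ(n² log n)

Order the terms by growth rate: 3·log³(n) ≺ 8·√n ≺ 5·n² log(n).
The fastest-growing term 5·n² log(n) dominates as n → ∞; dropping its constant factor gives Θ(n² log n).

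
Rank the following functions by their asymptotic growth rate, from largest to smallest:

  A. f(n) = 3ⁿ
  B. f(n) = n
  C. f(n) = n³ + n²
A > C > B

Comparing growth rates:
A = 3ⁿ is O(3ⁿ)
C = n³ + n² is O(n³)
B = n is O(n)

Therefore, the order from fastest to slowest is: A > C > B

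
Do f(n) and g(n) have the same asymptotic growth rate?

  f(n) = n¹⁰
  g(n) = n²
False

f(n) = n¹⁰ is O(n¹⁰), and g(n) = n² is O(n²).
Since they have different growth rates, f(n) = Θ(g(n)) is false.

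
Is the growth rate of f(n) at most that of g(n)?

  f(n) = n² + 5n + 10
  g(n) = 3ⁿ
True

f(n) = n² + 5n + 10 is O(n²), and g(n) = 3ⁿ is O(3ⁿ).
Since O(n²) ⊆ O(3ⁿ) (f grows no faster than g), f(n) = O(g(n)) is true.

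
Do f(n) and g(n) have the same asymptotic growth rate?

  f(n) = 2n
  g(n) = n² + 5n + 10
False

f(n) = 2n is O(n), and g(n) = n² + 5n + 10 is O(n²).
Since they have different growth rates, f(n) = Θ(g(n)) is false.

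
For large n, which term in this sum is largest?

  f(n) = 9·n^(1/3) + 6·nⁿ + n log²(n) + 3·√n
6·nⁿ

Looking at each term:
  - 9·n^(1/3) is O(n^(1/3))
  - 6·nⁿ is O(nⁿ)
  - n log²(n) is O(n log² n)
  - 3·√n is O(√n)

The term 6·nⁿ (O(nⁿ)) grows fastest and dominates all others.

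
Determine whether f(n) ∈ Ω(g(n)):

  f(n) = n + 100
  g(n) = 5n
True

f(n) = n + 100 and g(n) = 5n are both O(n).
Big-Ω permits equal growth rates (f ≥ c·g for some c > 0), so f(n) = Ω(g(n)) is true.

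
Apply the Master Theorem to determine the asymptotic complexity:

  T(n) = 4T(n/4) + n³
Θ(n³)

Master Theorem: a = 4, b = 4, f(n) = n³.
Compute the critical exponent d = log₄(4) = 1.
Compare f(n) = Θ(n³) against n^d:
  k = 3 > d = 1, so f(n) = Ω(n^(d+ε)) — Case 3.
  Regularity: a·(n/b)^3/n^3 = a/b^3 = 4/64 < 1 ✓.
  The top-level work dominates: T(n) = Θ(f(n)) = Θ(n³).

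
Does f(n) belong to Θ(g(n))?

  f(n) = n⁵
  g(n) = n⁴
False

f(n) = n⁵ is O(n⁵), and g(n) = n⁴ is O(n⁴).
Since they have different growth rates, f(n) = Θ(g(n)) is false.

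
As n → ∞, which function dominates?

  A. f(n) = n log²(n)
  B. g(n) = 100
A

f(n) = n log²(n) is O(n log² n), while g(n) = 100 is O(1).
Since O(n log² n) grows faster than O(1), f(n) dominates.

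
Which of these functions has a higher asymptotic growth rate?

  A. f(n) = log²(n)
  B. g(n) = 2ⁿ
B

f(n) = log²(n) is O(log² n), while g(n) = 2ⁿ is O(2ⁿ).
Since O(2ⁿ) grows faster than O(log² n), g(n) dominates.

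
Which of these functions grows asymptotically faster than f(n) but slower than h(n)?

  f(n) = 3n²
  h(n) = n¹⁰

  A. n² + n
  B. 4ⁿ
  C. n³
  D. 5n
C

We need g(n) with 3n² = o(g(n)) and g(n) = o(n¹⁰), i.e. O(n²) ≺ g ≺ O(n¹⁰).
Check each option:
  A. n² + n — O(n²) does not grow strictly faster than f(n)
  B. 4ⁿ — O(4ⁿ) does not grow strictly slower than h(n)
  C. n³ — O(n³) is strictly between O(n²) and O(n¹⁰) ✓
  D. 5n — O(n) does not grow strictly faster than f(n)

Only option C (n³) lies strictly between.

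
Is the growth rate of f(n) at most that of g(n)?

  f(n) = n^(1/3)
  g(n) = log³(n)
False

f(n) = n^(1/3) is O(n^(1/3)), and g(n) = log³(n) is O(log³ n).
Since O(n^(1/3)) grows faster than O(log³ n), f(n) = O(g(n)) is false.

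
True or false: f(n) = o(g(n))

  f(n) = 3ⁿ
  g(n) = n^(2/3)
False

f(n) = 3ⁿ is O(3ⁿ), and g(n) = n^(2/3) is O(n^(2/3)).
Since O(3ⁿ) grows faster than or equal to O(n^(2/3)), f(n) = o(g(n)) is false.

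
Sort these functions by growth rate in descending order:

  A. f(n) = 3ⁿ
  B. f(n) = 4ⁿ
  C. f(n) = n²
B > A > C

Comparing growth rates:
B = 4ⁿ is O(4ⁿ)
A = 3ⁿ is O(3ⁿ)
C = n² is O(n²)

Therefore, the order from fastest to slowest is: B > A > C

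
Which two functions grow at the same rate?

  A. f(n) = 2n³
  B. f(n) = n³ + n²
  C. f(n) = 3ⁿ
A and B

Examining each function:
  A. 2n³ is O(n³)
  B. n³ + n² is O(n³)
  C. 3ⁿ is O(3ⁿ)

Functions A and B both have the same complexity class.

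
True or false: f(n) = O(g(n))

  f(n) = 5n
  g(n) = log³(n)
False

f(n) = 5n is O(n), and g(n) = log³(n) is O(log³ n).
Since O(n) grows faster than O(log³ n), f(n) = O(g(n)) is false.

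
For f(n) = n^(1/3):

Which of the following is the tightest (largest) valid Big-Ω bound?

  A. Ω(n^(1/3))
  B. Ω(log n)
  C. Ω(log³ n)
A

f(n) = n^(1/3) is Ω(n^(1/3)).
All listed options are valid Big-Ω bounds (lower bounds),
but Ω(n^(1/3)) is the tightest (largest valid bound).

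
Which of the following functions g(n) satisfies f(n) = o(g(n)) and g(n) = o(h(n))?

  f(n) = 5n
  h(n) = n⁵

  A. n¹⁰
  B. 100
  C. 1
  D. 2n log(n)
D

We need g(n) with 5n = o(g(n)) and g(n) = o(n⁵), i.e. O(n) ≺ g ≺ O(n⁵).
Check each option:
  A. n¹⁰ — O(n¹⁰) does not grow strictly slower than h(n)
  B. 100 — O(1) does not grow strictly faster than f(n)
  C. 1 — O(1) does not grow strictly faster than f(n)
  D. 2n log(n) — O(n log n) is strictly between O(n) and O(n⁵) ✓

Only option D (2n log(n)) lies strictly between.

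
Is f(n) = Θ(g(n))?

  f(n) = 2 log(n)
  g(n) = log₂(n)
True

f(n) = 2 log(n) and g(n) = log₂(n) are both O(log n).
Since they have the same asymptotic growth rate, f(n) = Θ(g(n)) is true.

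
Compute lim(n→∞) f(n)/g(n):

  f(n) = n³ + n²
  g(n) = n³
1

Since n³ + n² and n³ have the same growth rate (O(n³)),
the ratio converges to a constant: 1.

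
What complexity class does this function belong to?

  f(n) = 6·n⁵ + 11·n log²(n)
O(n⁵)

The dominant term in 6·n⁵ + 11·n log²(n) is 6·n⁵, which is Θ(n⁵).
Lower-order terms (11·n log²(n)) are asymptotically negligible.
Constants are absorbed, so the tightest bound is O(n⁵).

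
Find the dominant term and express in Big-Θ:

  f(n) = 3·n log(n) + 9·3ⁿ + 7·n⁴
Θ(3ⁿ)

Order the terms by growth rate: 3·n log(n) ≺ 7·n⁴ ≺ 9·3ⁿ.
The fastest-growing term 9·3ⁿ dominates as n → ∞; dropping its constant factor gives Θ(3ⁿ).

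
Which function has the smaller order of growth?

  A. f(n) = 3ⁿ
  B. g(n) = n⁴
B

f(n) = 3ⁿ is O(3ⁿ), while g(n) = n⁴ is O(n⁴).
Since O(n⁴) grows slower than O(3ⁿ), g(n) is dominated.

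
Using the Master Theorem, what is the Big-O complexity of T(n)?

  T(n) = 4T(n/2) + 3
Θ(n²)

Master Theorem: a = 4, b = 2, f(n) = 3.
Compute the critical exponent d = log₂(4) = 2.
Compare f(n) = Θ(1) against n^d:
  k = 0 < d = 2, so f(n) = O(n^(d-ε)) — Case 1.
  The recursion cost dominates: T(n) = Θ(n^d) = Θ(n²).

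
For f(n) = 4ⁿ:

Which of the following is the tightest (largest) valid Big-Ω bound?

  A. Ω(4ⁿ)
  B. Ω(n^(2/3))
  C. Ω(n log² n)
A

f(n) = 4ⁿ is Ω(4ⁿ).
All listed options are valid Big-Ω bounds (lower bounds),
but Ω(4ⁿ) is the tightest (largest valid bound).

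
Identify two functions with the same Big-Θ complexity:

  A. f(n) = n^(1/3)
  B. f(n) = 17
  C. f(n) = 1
B and C

Examining each function:
  A. n^(1/3) is O(n^(1/3))
  B. 17 is O(1)
  C. 1 is O(1)

Functions B and C both have the same complexity class.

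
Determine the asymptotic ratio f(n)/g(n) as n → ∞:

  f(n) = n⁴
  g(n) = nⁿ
0

Since n⁴ (O(n⁴)) grows slower than nⁿ (O(nⁿ)),
the ratio f(n)/g(n) → 0 as n → ∞.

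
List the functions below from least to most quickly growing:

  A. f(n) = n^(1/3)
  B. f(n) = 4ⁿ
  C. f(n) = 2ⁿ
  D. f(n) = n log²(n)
A < D < C < B

Comparing growth rates:
A = n^(1/3) is O(n^(1/3))
D = n log²(n) is O(n log² n)
C = 2ⁿ is O(2ⁿ)
B = 4ⁿ is O(4ⁿ)

Therefore, the order from slowest to fastest is: A < D < C < B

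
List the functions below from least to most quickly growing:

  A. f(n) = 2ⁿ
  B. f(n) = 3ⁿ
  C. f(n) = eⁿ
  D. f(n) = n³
D < A < C < B

Comparing growth rates:
D = n³ is O(n³)
A = 2ⁿ is O(2ⁿ)
C = eⁿ is O(eⁿ)
B = 3ⁿ is O(3ⁿ)

Therefore, the order from slowest to fastest is: D < A < C < B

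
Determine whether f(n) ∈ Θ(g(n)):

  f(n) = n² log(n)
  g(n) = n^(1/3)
False

f(n) = n² log(n) is O(n² log n), and g(n) = n^(1/3) is O(n^(1/3)).
Since they have different growth rates, f(n) = Θ(g(n)) is false.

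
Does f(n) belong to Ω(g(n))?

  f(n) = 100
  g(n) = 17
True

f(n) = 100 and g(n) = 17 are both O(1).
Big-Ω permits equal growth rates (f ≥ c·g for some c > 0), so f(n) = Ω(g(n)) is true.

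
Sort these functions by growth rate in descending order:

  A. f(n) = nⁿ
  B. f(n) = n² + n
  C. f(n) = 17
A > B > C

Comparing growth rates:
A = nⁿ is O(nⁿ)
B = n² + n is O(n²)
C = 17 is O(1)

Therefore, the order from fastest to slowest is: A > B > C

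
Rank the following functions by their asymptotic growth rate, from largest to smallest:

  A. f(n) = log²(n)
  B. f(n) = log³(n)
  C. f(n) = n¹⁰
C > B > A

Comparing growth rates:
C = n¹⁰ is O(n¹⁰)
B = log³(n) is O(log³ n)
A = log²(n) is O(log² n)

Therefore, the order from fastest to slowest is: C > B > A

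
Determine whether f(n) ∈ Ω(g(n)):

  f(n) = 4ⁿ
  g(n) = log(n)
True

f(n) = 4ⁿ is O(4ⁿ), and g(n) = log(n) is O(log n).
Since O(4ⁿ) grows at least as fast as O(log n), f(n) = Ω(g(n)) is true.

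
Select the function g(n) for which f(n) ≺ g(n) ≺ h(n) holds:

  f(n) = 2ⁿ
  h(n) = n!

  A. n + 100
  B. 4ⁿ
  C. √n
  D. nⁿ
B

We need g(n) with 2ⁿ = o(g(n)) and g(n) = o(n!), i.e. O(2ⁿ) ≺ g ≺ O(n!).
Check each option:
  A. n + 100 — O(n) does not grow strictly faster than f(n)
  B. 4ⁿ — O(4ⁿ) is strictly between O(2ⁿ) and O(n!) ✓
  C. √n — O(√n) does not grow strictly faster than f(n)
  D. nⁿ — O(nⁿ) does not grow strictly slower than h(n)

Only option B (4ⁿ) lies strictly between.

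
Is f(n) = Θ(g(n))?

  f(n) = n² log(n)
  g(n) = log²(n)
False

f(n) = n² log(n) is O(n² log n), and g(n) = log²(n) is O(log² n).
Since they have different growth rates, f(n) = Θ(g(n)) is false.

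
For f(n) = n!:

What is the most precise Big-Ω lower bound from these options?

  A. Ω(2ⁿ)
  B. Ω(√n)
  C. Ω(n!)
C

f(n) = n! is Ω(n!).
All listed options are valid Big-Ω bounds (lower bounds),
but Ω(n!) is the tightest (largest valid bound).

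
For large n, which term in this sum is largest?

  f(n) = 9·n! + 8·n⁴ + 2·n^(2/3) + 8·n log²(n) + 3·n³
9·n!

Looking at each term:
  - 9·n! is O(n!)
  - 8·n⁴ is O(n⁴)
  - 2·n^(2/3) is O(n^(2/3))
  - 8·n log²(n) is O(n log² n)
  - 3·n³ is O(n³)

The term 9·n! (O(n!)) grows fastest and dominates all others.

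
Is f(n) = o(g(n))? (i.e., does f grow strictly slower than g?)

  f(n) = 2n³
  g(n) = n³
False

f(n) = 2n³ is O(n³), and g(n) = n³ is O(n³).
Since they have the same growth rate, f(n) = o(g(n)) is false.
(f = o(g) requires f to grow strictly slower, not equal.)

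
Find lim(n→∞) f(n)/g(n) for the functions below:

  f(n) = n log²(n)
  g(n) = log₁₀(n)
∞

Since n log²(n) (O(n log² n)) grows faster than log₁₀(n) (O(log n)),
the ratio f(n)/g(n) → ∞ as n → ∞.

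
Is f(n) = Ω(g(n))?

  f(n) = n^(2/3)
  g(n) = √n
True

f(n) = n^(2/3) is O(n^(2/3)), and g(n) = √n is O(√n).
Since O(n^(2/3)) grows at least as fast as O(√n), f(n) = Ω(g(n)) is true.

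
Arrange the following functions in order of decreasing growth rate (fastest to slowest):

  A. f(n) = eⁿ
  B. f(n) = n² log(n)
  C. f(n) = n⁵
A > C > B

Comparing growth rates:
A = eⁿ is O(eⁿ)
C = n⁵ is O(n⁵)
B = n² log(n) is O(n² log n)

Therefore, the order from fastest to slowest is: A > C > B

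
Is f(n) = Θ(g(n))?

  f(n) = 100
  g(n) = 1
True

f(n) = 100 and g(n) = 1 are both O(1).
Since they have the same asymptotic growth rate, f(n) = Θ(g(n)) is true.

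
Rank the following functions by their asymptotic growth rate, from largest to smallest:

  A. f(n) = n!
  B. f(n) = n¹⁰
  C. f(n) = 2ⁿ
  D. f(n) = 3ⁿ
A > D > C > B

Comparing growth rates:
A = n! is O(n!)
D = 3ⁿ is O(3ⁿ)
C = 2ⁿ is O(2ⁿ)
B = n¹⁰ is O(n¹⁰)

Therefore, the order from fastest to slowest is: A > D > C > B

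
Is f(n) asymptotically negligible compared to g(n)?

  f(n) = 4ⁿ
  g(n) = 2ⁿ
False

f(n) = 4ⁿ is O(4ⁿ), and g(n) = 2ⁿ is O(2ⁿ).
Since O(4ⁿ) grows faster than or equal to O(2ⁿ), f(n) = o(g(n)) is false.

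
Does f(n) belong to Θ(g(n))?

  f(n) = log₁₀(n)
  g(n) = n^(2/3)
False

f(n) = log₁₀(n) is O(log n), and g(n) = n^(2/3) is O(n^(2/3)).
Since they have different growth rates, f(n) = Θ(g(n)) is false.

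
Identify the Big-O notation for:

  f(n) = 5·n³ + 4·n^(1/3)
O(n³)

The dominant term in 5·n³ + 4·n^(1/3) is 5·n³, which is Θ(n³).
Lower-order terms (4·n^(1/3)) are asymptotically negligible.
Constants are absorbed, so the tightest bound is O(n³).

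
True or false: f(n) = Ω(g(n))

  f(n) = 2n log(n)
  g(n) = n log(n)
True

f(n) = 2n log(n) and g(n) = n log(n) are both O(n log n).
Big-Ω permits equal growth rates (f ≥ c·g for some c > 0), so f(n) = Ω(g(n)) is true.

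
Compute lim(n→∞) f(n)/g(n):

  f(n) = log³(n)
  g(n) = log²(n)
∞

Since log³(n) (O(log³ n)) grows faster than log²(n) (O(log² n)),
the ratio f(n)/g(n) → ∞ as n → ∞.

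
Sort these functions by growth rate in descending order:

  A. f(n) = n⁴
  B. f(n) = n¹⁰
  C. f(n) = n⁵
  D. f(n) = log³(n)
B > C > A > D

Comparing growth rates:
B = n¹⁰ is O(n¹⁰)
C = n⁵ is O(n⁵)
A = n⁴ is O(n⁴)
D = log³(n) is O(log³ n)

Therefore, the order from fastest to slowest is: B > C > A > D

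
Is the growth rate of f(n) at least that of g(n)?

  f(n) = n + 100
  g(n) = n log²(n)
False

f(n) = n + 100 is O(n), and g(n) = n log²(n) is O(n log² n).
Since O(n) grows slower than O(n log² n), f(n) = Ω(g(n)) is false.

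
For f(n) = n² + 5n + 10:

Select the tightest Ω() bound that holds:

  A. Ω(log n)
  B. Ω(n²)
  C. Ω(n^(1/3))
B

f(n) = n² + 5n + 10 is Ω(n²).
All listed options are valid Big-Ω bounds (lower bounds),
but Ω(n²) is the tightest (largest valid bound).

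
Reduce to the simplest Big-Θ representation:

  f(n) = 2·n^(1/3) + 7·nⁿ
Θ(nⁿ)

Order the terms by growth rate: 2·n^(1/3) ≺ 7·nⁿ.
The fastest-growing term 7·nⁿ dominates as n → ∞; dropping its constant factor gives Θ(nⁿ).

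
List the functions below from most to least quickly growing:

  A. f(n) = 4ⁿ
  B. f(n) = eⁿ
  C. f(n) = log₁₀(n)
A > B > C

Comparing growth rates:
A = 4ⁿ is O(4ⁿ)
B = eⁿ is O(eⁿ)
C = log₁₀(n) is O(log n)

Therefore, the order from fastest to slowest is: A > B > C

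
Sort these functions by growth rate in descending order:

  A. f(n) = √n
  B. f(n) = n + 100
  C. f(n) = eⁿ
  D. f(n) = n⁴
C > D > B > A

Comparing growth rates:
C = eⁿ is O(eⁿ)
D = n⁴ is O(n⁴)
B = n + 100 is O(n)
A = √n is O(√n)

Therefore, the order from fastest to slowest is: C > D > B > A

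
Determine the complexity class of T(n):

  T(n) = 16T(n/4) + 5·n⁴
Θ(n⁴)

Master Theorem: a = 16, b = 4, f(n) = 5·n⁴.
Compute the critical exponent d = log₄(16) = 2.
Compare f(n) = Θ(n⁴) against n^d:
  k = 4 > d = 2, so f(n) = Ω(n^(d+ε)) — Case 3.
  Regularity: a·(n/b)^4/n^4 = a/b^4 = 16/256 < 1 ✓.
  The top-level work dominates: T(n) = Θ(f(n)) = Θ(n⁴).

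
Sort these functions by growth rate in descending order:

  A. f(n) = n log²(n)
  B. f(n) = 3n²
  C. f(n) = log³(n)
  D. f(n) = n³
D > B > A > C

Comparing growth rates:
D = n³ is O(n³)
B = 3n² is O(n²)
A = n log²(n) is O(n log² n)
C = log³(n) is O(log³ n)

Therefore, the order from fastest to slowest is: D > B > A > C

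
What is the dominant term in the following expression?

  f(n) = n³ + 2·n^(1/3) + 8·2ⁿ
8·2ⁿ

Looking at each term:
  - n³ is O(n³)
  - 2·n^(1/3) is O(n^(1/3))
  - 8·2ⁿ is O(2ⁿ)

The term 8·2ⁿ (O(2ⁿ)) grows fastest and dominates all others.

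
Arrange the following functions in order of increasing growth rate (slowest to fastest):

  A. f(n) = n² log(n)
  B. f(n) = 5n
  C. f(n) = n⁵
B < A < C

Comparing growth rates:
B = 5n is O(n)
A = n² log(n) is O(n² log n)
C = n⁵ is O(n⁵)

Therefore, the order from slowest to fastest is: B < A < C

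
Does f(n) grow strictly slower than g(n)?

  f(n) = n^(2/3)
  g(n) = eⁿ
True

f(n) = n^(2/3) is O(n^(2/3)), and g(n) = eⁿ is O(eⁿ).
Since O(n^(2/3)) grows strictly slower than O(eⁿ), f(n) = o(g(n)) is true.
This means lim(n→∞) f(n)/g(n) = 0.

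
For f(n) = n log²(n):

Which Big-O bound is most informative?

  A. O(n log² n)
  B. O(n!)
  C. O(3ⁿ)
A

f(n) = n log²(n) is O(n log² n).
All listed options are valid Big-O bounds (upper bounds),
but O(n log² n) is the tightest (smallest valid bound).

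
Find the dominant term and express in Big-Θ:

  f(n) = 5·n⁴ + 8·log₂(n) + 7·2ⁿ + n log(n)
Θ(2ⁿ)

Order the terms by growth rate: 8·log₂(n) ≺ n log(n) ≺ 5·n⁴ ≺ 7·2ⁿ.
The fastest-growing term 7·2ⁿ dominates as n → ∞; dropping its constant factor gives Θ(2ⁿ).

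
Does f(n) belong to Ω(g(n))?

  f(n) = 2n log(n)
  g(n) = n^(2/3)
True

f(n) = 2n log(n) is O(n log n), and g(n) = n^(2/3) is O(n^(2/3)).
Since O(n log n) grows at least as fast as O(n^(2/3)), f(n) = Ω(g(n)) is true.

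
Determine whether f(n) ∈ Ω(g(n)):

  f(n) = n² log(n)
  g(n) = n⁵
False

f(n) = n² log(n) is O(n² log n), and g(n) = n⁵ is O(n⁵).
Since O(n² log n) grows slower than O(n⁵), f(n) = Ω(g(n)) is false.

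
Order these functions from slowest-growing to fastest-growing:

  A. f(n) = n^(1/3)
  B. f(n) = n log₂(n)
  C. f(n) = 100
C < A < B

Comparing growth rates:
C = 100 is O(1)
A = n^(1/3) is O(n^(1/3))
B = n log₂(n) is O(n log n)

Therefore, the order from slowest to fastest is: C < A < B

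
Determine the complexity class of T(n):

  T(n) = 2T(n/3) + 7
Θ(n^log₃(2))

Master Theorem: a = 2, b = 3, f(n) = 7.
Compute the critical exponent d = log₃(2) = 0.631.
Compare f(n) = Θ(1) against n^d:
  k = 0 < d = 0.631, so f(n) = O(n^(d-ε)) — Case 1.
  The recursion cost dominates: T(n) = Θ(n^d) = Θ(n^log₃(2)).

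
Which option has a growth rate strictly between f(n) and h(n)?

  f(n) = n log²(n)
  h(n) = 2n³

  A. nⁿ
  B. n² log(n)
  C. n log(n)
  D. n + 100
B

We need g(n) with n log²(n) = o(g(n)) and g(n) = o(2n³), i.e. O(n log² n) ≺ g ≺ O(n³).
Check each option:
  A. nⁿ — O(nⁿ) does not grow strictly slower than h(n)
  B. n² log(n) — O(n² log n) is strictly between O(n log² n) and O(n³) ✓
  C. n log(n) — O(n log n) does not grow strictly faster than f(n)
  D. n + 100 — O(n) does not grow strictly faster than f(n)

Only option B (n² log(n)) lies strictly between.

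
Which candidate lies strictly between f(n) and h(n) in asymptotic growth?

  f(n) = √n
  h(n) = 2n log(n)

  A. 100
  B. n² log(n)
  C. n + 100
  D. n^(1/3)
C

We need g(n) with √n = o(g(n)) and g(n) = o(2n log(n)), i.e. O(√n) ≺ g ≺ O(n log n).
Check each option:
  A. 100 — O(1) does not grow strictly faster than f(n)
  B. n² log(n) — O(n² log n) does not grow strictly slower than h(n)
  C. n + 100 — O(n) is strictly between O(√n) and O(n log n) ✓
  D. n^(1/3) — O(n^(1/3)) does not grow strictly faster than f(n)

Only option C (n + 100) lies strictly between.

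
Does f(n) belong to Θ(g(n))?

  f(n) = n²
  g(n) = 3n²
True

f(n) = n² and g(n) = 3n² are both O(n²).
Since they have the same asymptotic growth rate, f(n) = Θ(g(n)) is true.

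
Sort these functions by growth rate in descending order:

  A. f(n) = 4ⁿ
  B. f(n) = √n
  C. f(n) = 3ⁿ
A > C > B

Comparing growth rates:
A = 4ⁿ is O(4ⁿ)
C = 3ⁿ is O(3ⁿ)
B = √n is O(√n)

Therefore, the order from fastest to slowest is: A > C > B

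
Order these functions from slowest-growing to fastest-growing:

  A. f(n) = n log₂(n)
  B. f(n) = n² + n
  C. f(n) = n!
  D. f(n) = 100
D < A < B < C

Comparing growth rates:
D = 100 is O(1)
A = n log₂(n) is O(n log n)
B = n² + n is O(n²)
C = n! is O(n!)

Therefore, the order from slowest to fastest is: D < A < B < C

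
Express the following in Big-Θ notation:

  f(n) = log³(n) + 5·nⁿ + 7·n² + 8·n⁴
Θ(nⁿ)

Order the terms by growth rate: log³(n) ≺ 7·n² ≺ 8·n⁴ ≺ 5·nⁿ.
The fastest-growing term 5·nⁿ dominates as n → ∞; dropping its constant factor gives Θ(nⁿ).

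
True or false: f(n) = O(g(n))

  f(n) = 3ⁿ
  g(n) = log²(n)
False

f(n) = 3ⁿ is O(3ⁿ), and g(n) = log²(n) is O(log² n).
Since O(3ⁿ) grows faster than O(log² n), f(n) = O(g(n)) is false.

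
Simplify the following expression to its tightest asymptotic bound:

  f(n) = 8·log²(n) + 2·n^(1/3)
Θ(n^(1/3))

Order the terms by growth rate: 8·log²(n) ≺ 2·n^(1/3).
The fastest-growing term 2·n^(1/3) dominates as n → ∞; dropping its constant factor gives Θ(n^(1/3)).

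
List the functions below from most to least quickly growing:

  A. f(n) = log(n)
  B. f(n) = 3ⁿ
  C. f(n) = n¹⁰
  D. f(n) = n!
D > B > C > A

Comparing growth rates:
D = n! is O(n!)
B = 3ⁿ is O(3ⁿ)
C = n¹⁰ is O(n¹⁰)
A = log(n) is O(log n)

Therefore, the order from fastest to slowest is: D > B > C > A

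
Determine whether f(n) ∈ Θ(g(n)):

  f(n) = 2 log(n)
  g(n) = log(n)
True

f(n) = 2 log(n) and g(n) = log(n) are both O(log n).
Since they have the same asymptotic growth rate, f(n) = Θ(g(n)) is true.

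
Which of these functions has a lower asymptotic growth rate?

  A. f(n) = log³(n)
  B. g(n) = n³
A

f(n) = log³(n) is O(log³ n), while g(n) = n³ is O(n³).
Since O(log³ n) grows slower than O(n³), f(n) is dominated.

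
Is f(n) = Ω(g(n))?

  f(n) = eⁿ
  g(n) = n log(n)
True

f(n) = eⁿ is O(eⁿ), and g(n) = n log(n) is O(n log n).
Since O(eⁿ) grows at least as fast as O(n log n), f(n) = Ω(g(n)) is true.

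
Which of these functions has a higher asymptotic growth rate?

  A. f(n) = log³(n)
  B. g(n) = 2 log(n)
A

f(n) = log³(n) is O(log³ n), while g(n) = 2 log(n) is O(log n).
Since O(log³ n) grows faster than O(log n), f(n) dominates.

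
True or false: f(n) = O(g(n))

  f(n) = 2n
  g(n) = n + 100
True

f(n) = 2n and g(n) = n + 100 are both O(n).
Big-O permits equal growth rates (f ≤ c·g for some c), so f(n) = O(g(n)) is true.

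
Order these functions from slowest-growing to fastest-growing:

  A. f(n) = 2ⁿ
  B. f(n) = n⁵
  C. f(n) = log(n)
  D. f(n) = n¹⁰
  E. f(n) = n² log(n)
C < E < B < D < A

Comparing growth rates:
C = log(n) is O(log n)
E = n² log(n) is O(n² log n)
B = n⁵ is O(n⁵)
D = n¹⁰ is O(n¹⁰)
A = 2ⁿ is O(2ⁿ)

Therefore, the order from slowest to fastest is: C < E < B < D < A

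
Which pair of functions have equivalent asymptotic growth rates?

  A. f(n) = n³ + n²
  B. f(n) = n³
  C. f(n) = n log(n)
A and B

Examining each function:
  A. n³ + n² is O(n³)
  B. n³ is O(n³)
  C. n log(n) is O(n log n)

Functions A and B both have the same complexity class.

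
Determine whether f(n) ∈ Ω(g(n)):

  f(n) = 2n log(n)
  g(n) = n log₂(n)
True

f(n) = 2n log(n) and g(n) = n log₂(n) are both O(n log n).
Big-Ω permits equal growth rates (f ≥ c·g for some c > 0), so f(n) = Ω(g(n)) is true.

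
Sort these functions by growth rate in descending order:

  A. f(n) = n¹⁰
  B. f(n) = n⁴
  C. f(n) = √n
A > B > C

Comparing growth rates:
A = n¹⁰ is O(n¹⁰)
B = n⁴ is O(n⁴)
C = √n is O(√n)

Therefore, the order from fastest to slowest is: A > B > C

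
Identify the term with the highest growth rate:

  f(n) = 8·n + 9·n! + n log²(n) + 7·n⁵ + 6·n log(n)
9·n!

Looking at each term:
  - 8·n is O(n)
  - 9·n! is O(n!)
  - n log²(n) is O(n log² n)
  - 7·n⁵ is O(n⁵)
  - 6·n log(n) is O(n log n)

The term 9·n! (O(n!)) grows fastest and dominates all others.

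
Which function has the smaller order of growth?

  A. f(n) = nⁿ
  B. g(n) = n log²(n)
B

f(n) = nⁿ is O(nⁿ), while g(n) = n log²(n) is O(n log² n).
Since O(n log² n) grows slower than O(nⁿ), g(n) is dominated.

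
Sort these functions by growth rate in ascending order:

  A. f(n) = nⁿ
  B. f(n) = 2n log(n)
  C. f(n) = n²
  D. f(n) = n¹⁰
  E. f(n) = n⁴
B < C < E < D < A

Comparing growth rates:
B = 2n log(n) is O(n log n)
C = n² is O(n²)
E = n⁴ is O(n⁴)
D = n¹⁰ is O(n¹⁰)
A = nⁿ is O(nⁿ)

Therefore, the order from slowest to fastest is: B < C < E < D < A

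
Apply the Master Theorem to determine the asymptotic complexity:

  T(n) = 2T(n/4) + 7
Θ(n^log₄(2))

Master Theorem: a = 2, b = 4, f(n) = 7.
Compute the critical exponent d = log₄(2) = 0.500.
Compare f(n) = Θ(1) against n^d:
  k = 0 < d = 0.500, so f(n) = O(n^(d-ε)) — Case 1.
  The recursion cost dominates: T(n) = Θ(n^d) = Θ(n^log₄(2)).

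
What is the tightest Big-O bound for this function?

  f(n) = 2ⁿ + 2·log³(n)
O(2ⁿ)

The dominant term in 2ⁿ + 2·log³(n) is 2ⁿ, which is Θ(2ⁿ).
Lower-order terms (2·log³(n)) are asymptotically negligible.
Constants are absorbed, so the tightest bound is O(2ⁿ).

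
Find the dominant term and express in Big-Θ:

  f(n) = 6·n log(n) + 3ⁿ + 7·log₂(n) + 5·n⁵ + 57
Θ(3ⁿ)

Order the terms by growth rate: 57 ≺ 7·log₂(n) ≺ 6·n log(n) ≺ 5·n⁵ ≺ 3ⁿ.
The fastest-growing term 3ⁿ dominates as n → ∞; dropping its constant factor gives Θ(3ⁿ).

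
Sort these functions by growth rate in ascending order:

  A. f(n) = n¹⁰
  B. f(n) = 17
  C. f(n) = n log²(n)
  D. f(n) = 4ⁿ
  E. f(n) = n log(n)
B < E < C < A < D

Comparing growth rates:
B = 17 is O(1)
E = n log(n) is O(n log n)
C = n log²(n) is O(n log² n)
A = n¹⁰ is O(n¹⁰)
D = 4ⁿ is O(4ⁿ)

Therefore, the order from slowest to fastest is: B < E < C < A < D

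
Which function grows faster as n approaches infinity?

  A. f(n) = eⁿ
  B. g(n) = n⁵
A

f(n) = eⁿ is O(eⁿ), while g(n) = n⁵ is O(n⁵).
Since O(eⁿ) grows faster than O(n⁵), f(n) dominates.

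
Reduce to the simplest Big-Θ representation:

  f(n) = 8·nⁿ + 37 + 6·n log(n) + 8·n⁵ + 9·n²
Θ(nⁿ)

Order the terms by growth rate: 37 ≺ 6·n log(n) ≺ 9·n² ≺ 8·n⁵ ≺ 8·nⁿ.
The fastest-growing term 8·nⁿ dominates as n → ∞; dropping its constant factor gives Θ(nⁿ).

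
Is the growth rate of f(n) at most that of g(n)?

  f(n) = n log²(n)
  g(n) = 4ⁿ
True

f(n) = n log²(n) is O(n log² n), and g(n) = 4ⁿ is O(4ⁿ).
Since O(n log² n) ⊆ O(4ⁿ) (f grows no faster than g), f(n) = O(g(n)) is true.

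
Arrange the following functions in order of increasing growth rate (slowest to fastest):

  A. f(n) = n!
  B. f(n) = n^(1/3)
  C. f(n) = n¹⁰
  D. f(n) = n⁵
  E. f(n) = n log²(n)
B < E < D < C < A

Comparing growth rates:
B = n^(1/3) is O(n^(1/3))
E = n log²(n) is O(n log² n)
D = n⁵ is O(n⁵)
C = n¹⁰ is O(n¹⁰)
A = n! is O(n!)

Therefore, the order from slowest to fastest is: B < E < D < C < A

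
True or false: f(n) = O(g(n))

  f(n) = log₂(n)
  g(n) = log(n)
True

f(n) = log₂(n) and g(n) = log(n) are both O(log n).
Big-O permits equal growth rates (f ≤ c·g for some c), so f(n) = O(g(n)) is true.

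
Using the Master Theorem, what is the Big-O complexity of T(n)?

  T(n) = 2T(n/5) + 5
Θ(n^log₅(2))

Master Theorem: a = 2, b = 5, f(n) = 5.
Compute the critical exponent d = log₅(2) = 0.431.
Compare f(n) = Θ(1) against n^d:
  k = 0 < d = 0.431, so f(n) = O(n^(d-ε)) — Case 1.
  The recursion cost dominates: T(n) = Θ(n^d) = Θ(n^log₅(2)).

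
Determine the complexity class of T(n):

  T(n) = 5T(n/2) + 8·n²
Θ(n^log₂(5))

Master Theorem: a = 5, b = 2, f(n) = 8·n².
Compute the critical exponent d = log₂(5) = 2.322.
Compare f(n) = Θ(n²) against n^d:
  k = 2 < d = 2.322, so f(n) = O(n^(d-ε)) — Case 1.
  The recursion cost dominates: T(n) = Θ(n^d) = Θ(n^log₂(5)).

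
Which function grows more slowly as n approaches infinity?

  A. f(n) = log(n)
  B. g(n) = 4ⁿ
A

f(n) = log(n) is O(log n), while g(n) = 4ⁿ is O(4ⁿ).
Since O(log n) grows slower than O(4ⁿ), f(n) is dominated.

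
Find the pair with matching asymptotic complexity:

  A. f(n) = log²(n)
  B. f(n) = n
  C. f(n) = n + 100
B and C

Examining each function:
  A. log²(n) is O(log² n)
  B. n is O(n)
  C. n + 100 is O(n)

Functions B and C both have the same complexity class.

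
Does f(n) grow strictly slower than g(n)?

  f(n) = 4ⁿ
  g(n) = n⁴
False

f(n) = 4ⁿ is O(4ⁿ), and g(n) = n⁴ is O(n⁴).
Since O(4ⁿ) grows faster than or equal to O(n⁴), f(n) = o(g(n)) is false.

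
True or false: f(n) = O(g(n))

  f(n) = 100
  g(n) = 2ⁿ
True

f(n) = 100 is O(1), and g(n) = 2ⁿ is O(2ⁿ).
Since O(1) ⊆ O(2ⁿ) (f grows no faster than g), f(n) = O(g(n)) is true.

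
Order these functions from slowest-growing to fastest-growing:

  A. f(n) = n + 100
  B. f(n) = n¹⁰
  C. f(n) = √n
C < A < B

Comparing growth rates:
C = √n is O(√n)
A = n + 100 is O(n)
B = n¹⁰ is O(n¹⁰)

Therefore, the order from slowest to fastest is: C < A < B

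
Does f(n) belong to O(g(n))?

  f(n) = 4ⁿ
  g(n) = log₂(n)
False

f(n) = 4ⁿ is O(4ⁿ), and g(n) = log₂(n) is O(log n).
Since O(4ⁿ) grows faster than O(log n), f(n) = O(g(n)) is false.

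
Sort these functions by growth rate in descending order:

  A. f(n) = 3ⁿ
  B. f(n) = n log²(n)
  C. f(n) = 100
A > B > C

Comparing growth rates:
A = 3ⁿ is O(3ⁿ)
B = n log²(n) is O(n log² n)
C = 100 is O(1)

Therefore, the order from fastest to slowest is: A > B > C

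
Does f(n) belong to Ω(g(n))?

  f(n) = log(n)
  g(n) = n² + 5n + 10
False

f(n) = log(n) is O(log n), and g(n) = n² + 5n + 10 is O(n²).
Since O(log n) grows slower than O(n²), f(n) = Ω(g(n)) is false.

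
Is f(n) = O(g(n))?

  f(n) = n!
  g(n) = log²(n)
False

f(n) = n! is O(n!), and g(n) = log²(n) is O(log² n).
Since O(n!) grows faster than O(log² n), f(n) = O(g(n)) is false.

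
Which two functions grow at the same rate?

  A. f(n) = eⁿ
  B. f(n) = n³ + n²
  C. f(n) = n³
B and C

Examining each function:
  A. eⁿ is O(eⁿ)
  B. n³ + n² is O(n³)
  C. n³ is O(n³)

Functions B and C both have the same complexity class.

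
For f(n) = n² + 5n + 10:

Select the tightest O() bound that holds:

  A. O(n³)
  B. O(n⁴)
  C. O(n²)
C

f(n) = n² + 5n + 10 is O(n²).
All listed options are valid Big-O bounds (upper bounds),
but O(n²) is the tightest (smallest valid bound).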